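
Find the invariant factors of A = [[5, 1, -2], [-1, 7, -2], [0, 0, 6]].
x - 6, (x - 6)^2

The Jordan structure of A has elementary divisors (x - 6)^2, (x - 6). Arranging the block sizes at each eigenvalue in decreasing order and taking row products gives the invariant factors.

Invariant factors (smallest first, each dividing the next): x - 6, (x - 6)^2.

Check: the last factor (x - 6)^2 is the minimal polynomial, and the product (x - 6)^3 is the characteristic polynomial.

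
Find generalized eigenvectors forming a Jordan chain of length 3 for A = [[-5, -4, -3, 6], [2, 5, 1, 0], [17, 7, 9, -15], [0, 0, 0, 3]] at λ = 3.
We seek v_1 ∈ ker((A - 3I)^3) \ ker((A - 3I)^2), then set v_{i+1} = (A - 3I) v_i.

One such chain is v_1 = [[0, 3, -4, 0]]^T, v_2 = [[0, 2, -3, 0]]^T, v_3 = [[1, 1, -4, 0]]^T. Check: (A - 3I) v_3 = [[0, 0, 0, 0]]^T = 0.

v_1 = [[0, 3, -4, 0]]^T, v_2 = [[0, 2, -3, 0]]^T, v_3 = [[1, 1, -4, 0]]^T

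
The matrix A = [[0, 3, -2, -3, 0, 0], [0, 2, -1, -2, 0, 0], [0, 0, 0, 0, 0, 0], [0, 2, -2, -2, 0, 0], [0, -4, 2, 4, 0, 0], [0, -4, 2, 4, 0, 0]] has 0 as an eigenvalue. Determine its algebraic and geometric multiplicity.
algebraic multiplicity 6, geometric multiplicity 4

The characteristic polynomial is x^6, so the factor x appears with exponent 6: the algebraic multiplicity is 6.

rank(A) = 2, so the eigenspace has dimension 6 - 2 = 4: the geometric multiplicity is 4.

Since 4 < 6, A is not diagonalizable.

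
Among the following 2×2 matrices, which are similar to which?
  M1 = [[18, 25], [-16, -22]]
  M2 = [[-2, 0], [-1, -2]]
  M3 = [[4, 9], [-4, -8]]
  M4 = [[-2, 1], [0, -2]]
Characteristic polynomials: χ_{M1} = (x + 2)^2, χ_{M2} = (x + 2)^2, χ_{M3} = (x + 2)^2, χ_{M4} = (x + 2)^2.

{M1, M2, M3, M4}: invariant factors (x + 2)^2.

Matrices are similar if and only if their invariant-factor lists agree; the partition into similarity classes is {M1, M2, M3, M4}.

1 class: {M1, M2, M3, M4}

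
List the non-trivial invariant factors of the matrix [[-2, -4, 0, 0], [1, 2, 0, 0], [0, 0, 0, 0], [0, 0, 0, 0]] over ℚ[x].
The Jordan structure of A has elementary divisors x^2, x, x. Arranging the block sizes at each eigenvalue in decreasing order and taking row products gives the invariant factors.

Invariant factors (smallest first, each dividing the next): x, x, x^2.

Check: the last factor x^2 is the minimal polynomial, and the product x^4 is the characteristic polynomial.

x, x, x^2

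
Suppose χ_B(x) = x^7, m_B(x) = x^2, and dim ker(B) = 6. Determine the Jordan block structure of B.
Jordan blocks: (0, 2), (0, 1), (0, 1), (0, 1), (0, 1), (0, 1)

λ = 0: algebraic multiplicity 7 (exponent in χ_B), largest block size 2 (exponent in m_B), 6 blocks (geometric multiplicity). These force block sizes [2, 1, 1, 1, 1, 1].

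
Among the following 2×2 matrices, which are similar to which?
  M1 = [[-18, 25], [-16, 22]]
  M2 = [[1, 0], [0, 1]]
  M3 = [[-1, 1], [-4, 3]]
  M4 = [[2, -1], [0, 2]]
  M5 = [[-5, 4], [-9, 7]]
3 classes: {M1, M4}, {M2}, {M3, M5}

Characteristic polynomials: χ_{M1} = (x - 2)^2, χ_{M2} = (x - 1)^2, χ_{M3} = (x - 1)^2, χ_{M4} = (x - 2)^2, χ_{M5} = (x - 1)^2.

{M1, M4}: invariant factors (x - 2)^2.

{M2}: invariant factors x - 1, x - 1.

{M3, M5}: invariant factors (x - 1)^2.

Matrices are similar if and only if their invariant-factor lists agree; the partition into similarity classes is {M1, M4}, {M2}, {M3, M5}.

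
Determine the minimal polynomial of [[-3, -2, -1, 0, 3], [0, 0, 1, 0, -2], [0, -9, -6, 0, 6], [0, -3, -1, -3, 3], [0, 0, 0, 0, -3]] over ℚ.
The characteristic polynomial factors as (x + 3)^5. The minimal polynomial is ∏(x - λ)^{k_λ} where k_λ is the size of the largest Jordan block at λ.

For λ = -3: rank(A + 3I) = 3, and the largest Jordan block has size 3 (the smallest k with rank((A + 3I)^k) = rank((A + 3I)^(k+1))).

So m_A(x) = (x + 3)^3.

m_A(x) = (x + 3)^3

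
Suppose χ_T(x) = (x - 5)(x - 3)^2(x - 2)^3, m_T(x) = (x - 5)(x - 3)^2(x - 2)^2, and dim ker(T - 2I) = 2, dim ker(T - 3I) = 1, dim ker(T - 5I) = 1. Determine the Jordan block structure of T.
Jordan blocks: (2, 2), (2, 1), (3, 2), (5, 1)

λ = 2: algebraic multiplicity 3 (exponent in χ_T), largest block size 2 (exponent in m_T), 2 blocks (geometric multiplicity). These force block sizes [2, 1].
λ = 3: algebraic multiplicity 2 (exponent in χ_T), largest block size 2 (exponent in m_T), 1 block (geometric multiplicity). This forces block sizes [2].
λ = 5: algebraic multiplicity 1 (exponent in χ_T), largest block size 1 (exponent in m_T), 1 block (geometric multiplicity). This forces block sizes [1].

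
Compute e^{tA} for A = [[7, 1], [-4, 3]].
e^{tA} = [[(2*t + 1)*e^{5*t}, t*e^{5*t}], [-4*t*e^{5*t}, (1 - 2*t)*e^{5*t}]]

A has Jordan form J = [[5, 1], [0, 5]] with A = PJP^{-1}, so e^{tA} = P e^{tJ} P^{-1}.

For a Jordan block J_k(λ), e^{tJ_k(λ)} = e^{λt} · (I + tN + t^2 N^2/2! + ... + t^{k-1} N^{k-1}/(k-1)!) where N is the nilpotent superdiagonal part.

Assembling the blocks and conjugating back gives the entries of e^{tA} as shown above.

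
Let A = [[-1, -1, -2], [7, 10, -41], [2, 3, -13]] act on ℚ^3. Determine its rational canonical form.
The invariant factors of A (the non-unit diagonal entries of the Smith normal form of xI - A over ℚ[x]) are (x + 1)(x^2 + 3x + 4), each dividing the next. The characteristic polynomial is their product, (x + 1)(x^2 + 3x + 4).

The rational canonical form is the block-diagonal matrix of companion matrices C(f_i):
R = [[0, 0, -4], [1, 0, -7], [0, 1, -4]].

Note the characteristic polynomial does not split into linear factors over ℚ, so A has no Jordan form over ℚ; the rational canonical form exists over any field.

R = [[0, 0, -4], [1, 0, -7], [0, 1, -4]]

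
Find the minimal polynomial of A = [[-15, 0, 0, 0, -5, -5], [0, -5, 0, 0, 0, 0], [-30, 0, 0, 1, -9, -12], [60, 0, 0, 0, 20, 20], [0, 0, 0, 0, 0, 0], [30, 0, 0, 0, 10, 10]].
The characteristic polynomial factors as x^4(x + 5)^2. The minimal polynomial is ∏(x - λ)^{k_λ} where k_λ is the size of the largest Jordan block at λ.

For λ = -5: rank(A + 5I) = 4, and the largest Jordan block has size 1 (the smallest k with rank((A + 5I)^k) = rank((A + 5I)^(k+1))).
For λ = 0: rank(A) = 3, and the largest Jordan block has size 2 (the smallest k with rank(A^k) = rank(A^(k+1))).

So m_A(x) = x^2(x + 5).

m_A(x) = x^2(x + 5)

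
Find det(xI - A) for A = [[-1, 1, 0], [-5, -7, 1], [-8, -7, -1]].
xI - A = [[x + 1, -1, 0], [5, x + 7, -1], [8, 7, x + 1]].

Expanding det(xI - A) along the first row:
det(xI - A) = + (x + 1)·det([[x + 7, -1], [7, x + 1]]) - (-1)·det([[5, -1], [8, x + 1]]) + (0)·det([[5, x + 7], [8, 7]]).

Evaluating gives χ_A(x) = x^3 + 9x^2 + 27x + 27 = (x + 3)^3.

χ_A(x) = (x + 3)^3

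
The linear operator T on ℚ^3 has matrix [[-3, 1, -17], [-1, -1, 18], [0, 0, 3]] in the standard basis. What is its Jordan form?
The characteristic polynomial is det(xI - A) = (x - 3)(x + 2)^2, so the eigenvalues are -2 (algebraic multiplicity 2), 3 (algebraic multiplicity 1).

For λ = -2: rank(A + 2I) = 2, rank((A + 2I)^2) = 1. The eigenspace has dimension 3 - 2 = 1, so there is 1 Jordan block; the rank sequence gives block sizes [2].

For λ = 3: algebraic multiplicity 1 gives one 1×1 block.

Assembling the blocks gives the Jordan form J above.

J = [[-2, 1, 0], [0, -2, 0], [0, 0, 3]]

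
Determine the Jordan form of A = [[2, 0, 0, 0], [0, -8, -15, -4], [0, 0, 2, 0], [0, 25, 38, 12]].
The characteristic polynomial is det(xI - A) = (x - 2)^4, so the eigenvalues are 2 (algebraic multiplicity 4).

For λ = 2: rank(A - 2I) = 2, rank((A - 2I)^2) = 1, rank((A - 2I)^3) = 0. The eigenspace has dimension 4 - 2 = 2, so there are 2 Jordan blocks; the rank sequence gives block sizes [3, 1].

Assembling the blocks gives the Jordan form J above.

J = [[2, 1, 0, 0], [0, 2, 1, 0], [0, 0, 2, 0], [0, 0, 0, 2]]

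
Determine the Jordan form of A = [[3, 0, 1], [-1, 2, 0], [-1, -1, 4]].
The characteristic polynomial is det(xI - A) = (x - 3)^3, so the eigenvalues are 3 (algebraic multiplicity 3).

For λ = 3: rank(A - 3I) = 2, rank((A - 3I)^2) = 1, rank((A - 3I)^3) = 0. The eigenspace has dimension 3 - 2 = 1, so there is 1 Jordan block; the rank sequence gives block sizes [3].

Assembling the blocks gives the Jordan form J above.

J = [[3, 1, 0], [0, 3, 1], [0, 0, 3]]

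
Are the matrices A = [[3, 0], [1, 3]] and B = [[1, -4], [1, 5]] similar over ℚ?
Two matrices over a field are similar if and only if they have the same invariant factors.

Both A and B have characteristic polynomial (x - 3)^2 and minimal polynomial (x - 3)^2. Computing further, both have invariant factors (x - 3)^2. Hence A and B are similar.

Yes.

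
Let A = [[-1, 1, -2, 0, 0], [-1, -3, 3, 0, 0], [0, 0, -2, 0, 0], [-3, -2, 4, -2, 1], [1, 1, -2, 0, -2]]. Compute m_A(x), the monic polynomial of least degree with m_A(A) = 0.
The characteristic polynomial factors as (x + 2)^5. The minimal polynomial is ∏(x - λ)^{k_λ} where k_λ is the size of the largest Jordan block at λ.

For λ = -2: rank(A + 2I) = 3, and the largest Jordan block has size 3 (the smallest k with rank((A + 2I)^k) = rank((A + 2I)^(k+1))).

So m_A(x) = (x + 2)^3.

m_A(x) = (x + 2)^3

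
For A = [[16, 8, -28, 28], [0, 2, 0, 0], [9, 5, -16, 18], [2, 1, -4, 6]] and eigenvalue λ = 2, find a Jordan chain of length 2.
We seek v_1 ∈ ker((A - 2I)^2) \ ker(A - 2I), then set v_{i+1} = (A - 2I) v_i.

One such chain is v_1 = [[0, 1, 0, 0]]^T, v_2 = [[8, 0, 5, 1]]^T. Check: (A - 2I) v_2 = [[0, 0, 0, 0]]^T = 0.

v_1 = [[0, 1, 0, 0]]^T, v_2 = [[8, 0, 5, 1]]^T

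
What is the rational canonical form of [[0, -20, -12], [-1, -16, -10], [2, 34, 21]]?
The invariant factors of A (the non-unit diagonal entries of the Smith normal form of xI - A over ℚ[x]) are (x - 2)^2(x - 1), each dividing the next. The characteristic polynomial is their product, (x - 2)^2(x - 1).

The rational canonical form is the block-diagonal matrix of companion matrices C(f_i):
R = [[0, 0, 4], [1, 0, -8], [0, 1, 5]].

R = [[0, 0, 4], [1, 0, -8], [0, 1, 5]]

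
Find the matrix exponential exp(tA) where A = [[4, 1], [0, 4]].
e^{tA} = [[e^{4*t}, t*e^{4*t}], [0, e^{4*t}]]

A has Jordan form J = [[4, 1], [0, 4]] with A = PJP^{-1}, so e^{tA} = P e^{tJ} P^{-1}.

For a Jordan block J_k(λ), e^{tJ_k(λ)} = e^{λt} · (I + tN + t^2 N^2/2! + ... + t^{k-1} N^{k-1}/(k-1)!) where N is the nilpotent superdiagonal part.

Assembling the blocks and conjugating back gives the entries of e^{tA} as shown above.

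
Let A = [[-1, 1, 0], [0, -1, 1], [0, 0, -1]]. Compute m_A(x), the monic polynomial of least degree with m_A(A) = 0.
The characteristic polynomial factors as (x + 1)^3. The minimal polynomial is ∏(x - λ)^{k_λ} where k_λ is the size of the largest Jordan block at λ.

For λ = -1: rank(A + I) = 2, and the largest Jordan block has size 3 (the smallest k with rank((A + I)^k) = rank((A + I)^(k+1))).

So m_A(x) = (x + 1)^3.

m_A(x) = (x + 1)^3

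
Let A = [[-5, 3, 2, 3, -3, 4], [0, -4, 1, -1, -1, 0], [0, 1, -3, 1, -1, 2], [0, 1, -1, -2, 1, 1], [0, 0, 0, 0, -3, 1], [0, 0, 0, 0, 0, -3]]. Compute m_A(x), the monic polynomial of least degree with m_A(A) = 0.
m_A(x) = (x + 3)^3(x + 5)

The characteristic polynomial factors as (x + 3)^5(x + 5). The minimal polynomial is ∏(x - λ)^{k_λ} where k_λ is the size of the largest Jordan block at λ.

For λ = -5: rank(A + 5I) = 5, and the largest Jordan block has size 1 (the smallest k with rank((A + 5I)^k) = rank((A + 5I)^(k+1))).
For λ = -3: rank(A + 3I) = 4, and the largest Jordan block has size 3 (the smallest k with rank((A + 3I)^k) = rank((A + 3I)^(k+1))).

So m_A(x) = (x + 3)^3(x + 5).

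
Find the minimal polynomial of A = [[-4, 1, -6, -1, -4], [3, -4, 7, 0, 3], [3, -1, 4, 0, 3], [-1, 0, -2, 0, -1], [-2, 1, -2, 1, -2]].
The characteristic polynomial factors as x^3(x + 3)^2. The minimal polynomial is ∏(x - λ)^{k_λ} where k_λ is the size of the largest Jordan block at λ.

For λ = -3: rank(A + 3I) = 4, and the largest Jordan block has size 2 (the smallest k with rank((A + 3I)^k) = rank((A + 3I)^(k+1))).
For λ = 0: rank(A) = 4, and the largest Jordan block has size 3 (the smallest k with rank(A^k) = rank(A^(k+1))).

So m_A(x) = x^3(x + 3)^2.

m_A(x) = x^3(x + 3)^2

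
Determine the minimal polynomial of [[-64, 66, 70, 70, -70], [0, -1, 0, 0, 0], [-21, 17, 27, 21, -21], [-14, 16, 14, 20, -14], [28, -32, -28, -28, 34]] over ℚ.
m_A(x) = (x - 6)(x + 1)^2

The characteristic polynomial factors as (x - 6)^3(x + 1)^2. The minimal polynomial is ∏(x - λ)^{k_λ} where k_λ is the size of the largest Jordan block at λ.

For λ = -1: rank(A + I) = 4, and the largest Jordan block has size 2 (the smallest k with rank((A + I)^k) = rank((A + I)^(k+1))).
For λ = 6: rank(A - 6I) = 2, and the largest Jordan block has size 1 (the smallest k with rank((A - 6I)^k) = rank((A - 6I)^(k+1))).

So m_A(x) = (x - 6)(x + 1)^2.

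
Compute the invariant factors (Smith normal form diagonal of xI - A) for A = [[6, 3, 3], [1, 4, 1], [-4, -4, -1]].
The Jordan structure of A has elementary divisors (x - 3)^2, (x - 3). Arranging the block sizes at each eigenvalue in decreasing order and taking row products gives the invariant factors.

Invariant factors (smallest first, each dividing the next): x - 3, (x - 3)^2.

Check: the last factor (x - 3)^2 is the minimal polynomial, and the product (x - 3)^3 is the characteristic polynomial.

x - 3, (x - 3)^2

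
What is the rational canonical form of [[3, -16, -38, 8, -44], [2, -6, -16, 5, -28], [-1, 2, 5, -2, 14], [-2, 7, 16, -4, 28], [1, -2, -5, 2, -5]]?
The invariant factors of A (the non-unit diagonal entries of the Smith normal form of xI - A over ℚ[x]) are (x - 1)(x + 3), (x - 1)(x + 3)^2, each dividing the next. The characteristic polynomial is their product, (x - 1)^2(x + 3)^3.

The rational canonical form is the block-diagonal matrix of companion matrices C(f_i):
R = [[0, 3, 0, 0, 0], [1, -2, 0, 0, 0], [0, 0, 0, 0, 9], [0, 0, 1, 0, -3], [0, 0, 0, 1, -5]].

R = [[0, 3, 0, 0, 0], [1, -2, 0, 0, 0], [0, 0, 0, 0, 9], [0, 0, 1, 0, -3], [0, 0, 0, 1, -5]]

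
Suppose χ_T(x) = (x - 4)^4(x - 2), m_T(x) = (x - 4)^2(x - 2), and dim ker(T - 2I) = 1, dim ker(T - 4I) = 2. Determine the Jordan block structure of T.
Jordan blocks: (2, 1), (4, 2), (4, 2)

λ = 2: algebraic multiplicity 1 (exponent in χ_T), largest block size 1 (exponent in m_T), 1 block (geometric multiplicity). This forces block sizes [1].
λ = 4: algebraic multiplicity 4 (exponent in χ_T), largest block size 2 (exponent in m_T), 2 blocks (geometric multiplicity). These force block sizes [2, 2].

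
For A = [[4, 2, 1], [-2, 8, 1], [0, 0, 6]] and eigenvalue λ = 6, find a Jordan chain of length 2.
v_1 = [[0, 0, 1]]^T, v_2 = [[1, 1, 0]]^T

We seek v_1 ∈ ker((A - 6I)^2) \ ker(A - 6I), then set v_{i+1} = (A - 6I) v_i.

One such chain is v_1 = [[0, 0, 1]]^T, v_2 = [[1, 1, 0]]^T. Check: (A - 6I) v_2 = [[0, 0, 0]]^T = 0.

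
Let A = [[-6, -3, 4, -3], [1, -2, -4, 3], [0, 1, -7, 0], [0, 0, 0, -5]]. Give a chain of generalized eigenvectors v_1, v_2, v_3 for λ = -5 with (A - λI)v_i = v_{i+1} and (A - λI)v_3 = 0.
v_1 = [[1, 0, 0, 0]]^T, v_2 = [[-1, 1, 0, 0]]^T, v_3 = [[-2, 2, 1, 0]]^T

We seek v_1 ∈ ker((A + 5I)^3) \ ker((A + 5I)^2), then set v_{i+1} = (A + 5I) v_i.

One such chain is v_1 = [[1, 0, 0, 0]]^T, v_2 = [[-1, 1, 0, 0]]^T, v_3 = [[-2, 2, 1, 0]]^T. Check: (A + 5I) v_3 = [[0, 0, 0, 0]]^T = 0.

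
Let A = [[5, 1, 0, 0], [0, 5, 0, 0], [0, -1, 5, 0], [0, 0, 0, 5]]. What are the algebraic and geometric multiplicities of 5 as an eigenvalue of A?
algebraic multiplicity 4, geometric multiplicity 3

The characteristic polynomial is (x - 5)^4, so the factor x - 5 appears with exponent 4: the algebraic multiplicity is 4.

rank(A - 5I) = 1, so the eigenspace has dimension 4 - 1 = 3: the geometric multiplicity is 3.

Since 3 < 4, A is not diagonalizable.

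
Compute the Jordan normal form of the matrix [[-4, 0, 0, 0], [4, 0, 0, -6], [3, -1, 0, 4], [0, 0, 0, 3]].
J = [[-4, 0, 0, 0], [0, 0, 1, 0], [0, 0, 0, 0], [0, 0, 0, 3]]

The characteristic polynomial is det(xI - A) = x^2(x - 3)(x + 4), so the eigenvalues are -4 (algebraic multiplicity 1), 0 (algebraic multiplicity 2), 3 (algebraic multiplicity 1).

For λ = -4: algebraic multiplicity 1 gives one 1×1 block.

For λ = 0: rank(A) = 3, rank(A^2) = 2. The eigenspace has dimension 4 - 3 = 1, so there is 1 Jordan block; the rank sequence gives block sizes [2].

For λ = 3: algebraic multiplicity 1 gives one 1×1 block.

Assembling the blocks gives the Jordan form J above.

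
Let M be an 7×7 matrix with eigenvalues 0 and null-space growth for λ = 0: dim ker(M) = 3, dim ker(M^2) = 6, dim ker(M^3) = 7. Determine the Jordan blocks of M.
λ = 0: successive nullity increments [3, 3, 1] count blocks of size ≥ k; block sizes are [3, 2, 2].

Jordan blocks: (0, 3), (0, 2), (0, 2)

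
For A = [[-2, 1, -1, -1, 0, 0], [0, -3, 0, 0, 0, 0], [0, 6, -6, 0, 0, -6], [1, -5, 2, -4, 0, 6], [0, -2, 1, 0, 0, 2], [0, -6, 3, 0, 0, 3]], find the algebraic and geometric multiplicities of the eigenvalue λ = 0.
algebraic multiplicity 2, geometric multiplicity 1

The characteristic polynomial is x^2(x + 3)^4, so the factor x appears with exponent 2: the algebraic multiplicity is 2.

rank(A) = 5, so the eigenspace has dimension 6 - 5 = 1: the geometric multiplicity is 1.

Since 1 < 2, A is not diagonalizable.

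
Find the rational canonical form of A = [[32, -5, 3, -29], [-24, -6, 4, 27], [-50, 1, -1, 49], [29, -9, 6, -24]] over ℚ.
The invariant factors of A (the non-unit diagonal entries of the Smith normal form of xI - A over ℚ[x]) are (x - 3)(x + 2)(x^2 + 4), each dividing the next. The characteristic polynomial is their product, (x - 3)(x + 2)(x^2 + 4).

The rational canonical form is the block-diagonal matrix of companion matrices C(f_i):
R = [[0, 0, 0, 24], [1, 0, 0, 4], [0, 1, 0, 2], [0, 0, 1, 1]].

Note the characteristic polynomial does not split into linear factors over ℚ, so A has no Jordan form over ℚ; the rational canonical form exists over any field.

R = [[0, 0, 0, 24], [1, 0, 0, 4], [0, 1, 0, 2], [0, 0, 1, 1]]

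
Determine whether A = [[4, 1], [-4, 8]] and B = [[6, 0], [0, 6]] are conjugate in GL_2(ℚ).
No.

Both have characteristic polynomial (x - 6)^2, but the minimal polynomial of A is (x - 6)^2 while the minimal polynomial of B is x - 6. The minimal polynomial is a similarity invariant, so A and B are not similar.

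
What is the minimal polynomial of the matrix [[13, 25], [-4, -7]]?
m_A(x) = (x - 3)^2

The characteristic polynomial factors as (x - 3)^2. The minimal polynomial is ∏(x - λ)^{k_λ} where k_λ is the size of the largest Jordan block at λ.

For λ = 3: rank(A - 3I) = 1, and the largest Jordan block has size 2 (the smallest k with rank((A - 3I)^k) = rank((A - 3I)^(k+1))).

So m_A(x) = (x - 3)^2.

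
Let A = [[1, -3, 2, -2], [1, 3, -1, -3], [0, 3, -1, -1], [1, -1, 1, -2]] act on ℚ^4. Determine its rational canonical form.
The invariant factors of A (the non-unit diagonal entries of the Smith normal form of xI - A over ℚ[x]) are (x - 1)(x^3 - x - 1), each dividing the next. The characteristic polynomial is their product, (x - 1)(x^3 - x - 1).

The rational canonical form is the block-diagonal matrix of companion matrices C(f_i):
R = [[0, 0, 0, -1], [1, 0, 0, 0], [0, 1, 0, 1], [0, 0, 1, 1]].

Note the characteristic polynomial does not split into linear factors over ℚ, so A has no Jordan form over ℚ; the rational canonical form exists over any field.

R = [[0, 0, 0, -1], [1, 0, 0, 0], [0, 1, 0, 1], [0, 0, 1, 1]]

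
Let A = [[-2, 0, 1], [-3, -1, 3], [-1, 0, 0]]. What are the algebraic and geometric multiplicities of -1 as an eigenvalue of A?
The characteristic polynomial is (x + 1)^3, so the factor x + 1 appears with exponent 3: the algebraic multiplicity is 3.

rank(A + I) = 1, so the eigenspace has dimension 3 - 1 = 2: the geometric multiplicity is 2.

Since 2 < 3, A is not diagonalizable.

algebraic multiplicity 3, geometric multiplicity 2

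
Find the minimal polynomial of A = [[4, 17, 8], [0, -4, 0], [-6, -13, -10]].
m_A(x) = (x + 2)(x + 4)^2

The characteristic polynomial factors as (x + 2)(x + 4)^2. The minimal polynomial is ∏(x - λ)^{k_λ} where k_λ is the size of the largest Jordan block at λ.

For λ = -4: rank(A + 4I) = 2, and the largest Jordan block has size 2 (the smallest k with rank((A + 4I)^k) = rank((A + 4I)^(k+1))).
For λ = -2: rank(A + 2I) = 2, and the largest Jordan block has size 1 (the smallest k with rank((A + 2I)^k) = rank((A + 2I)^(k+1))).

So m_A(x) = (x + 2)(x + 4)^2.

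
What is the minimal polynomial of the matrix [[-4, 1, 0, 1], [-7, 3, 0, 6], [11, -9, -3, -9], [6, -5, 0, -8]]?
The characteristic polynomial factors as (x + 3)^4. The minimal polynomial is ∏(x - λ)^{k_λ} where k_λ is the size of the largest Jordan block at λ.

For λ = -3: rank(A + 3I) = 2, and the largest Jordan block has size 3 (the smallest k with rank((A + 3I)^k) = rank((A + 3I)^(k+1))).

So m_A(x) = (x + 3)^3.

m_A(x) = (x + 3)^3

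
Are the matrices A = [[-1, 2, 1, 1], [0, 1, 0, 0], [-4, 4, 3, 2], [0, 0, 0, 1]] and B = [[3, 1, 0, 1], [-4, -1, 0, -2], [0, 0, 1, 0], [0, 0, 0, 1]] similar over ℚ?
Two matrices over a field are similar if and only if they have the same invariant factors.

Both A and B have characteristic polynomial (x - 1)^4 and minimal polynomial (x - 1)^2. Computing further, both have invariant factors x - 1, x - 1, (x - 1)^2. Hence A and B are similar.

Yes.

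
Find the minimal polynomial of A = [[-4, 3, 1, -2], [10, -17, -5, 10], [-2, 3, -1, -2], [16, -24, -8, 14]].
m_A(x) = (x + 2)^2

The characteristic polynomial factors as (x + 2)^4. The minimal polynomial is ∏(x - λ)^{k_λ} where k_λ is the size of the largest Jordan block at λ.

For λ = -2: rank(A + 2I) = 1, and the largest Jordan block has size 2 (the smallest k with rank((A + 2I)^k) = rank((A + 2I)^(k+1))).

So m_A(x) = (x + 2)^2.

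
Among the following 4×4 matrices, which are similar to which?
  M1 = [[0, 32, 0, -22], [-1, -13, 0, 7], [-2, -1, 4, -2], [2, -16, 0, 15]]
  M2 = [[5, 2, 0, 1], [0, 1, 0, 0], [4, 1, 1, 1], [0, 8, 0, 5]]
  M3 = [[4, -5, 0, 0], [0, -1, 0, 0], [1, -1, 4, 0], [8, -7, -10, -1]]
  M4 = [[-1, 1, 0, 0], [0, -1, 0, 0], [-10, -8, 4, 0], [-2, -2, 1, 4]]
2 classes: {M1, M3, M4}, {M2}

Characteristic polynomials: χ_{M1} = (x - 4)^2(x + 1)^2, χ_{M2} = (x - 5)^2(x - 1)^2, χ_{M3} = (x - 4)^2(x + 1)^2, χ_{M4} = (x - 4)^2(x + 1)^2.

{M1, M3, M4}: invariant factors (x - 4)^2(x + 1)^2.

{M2}: invariant factors (x - 5)^2(x - 1)^2.

Matrices are similar if and only if their invariant-factor lists agree; the partition into similarity classes is {M1, M3, M4}, {M2}.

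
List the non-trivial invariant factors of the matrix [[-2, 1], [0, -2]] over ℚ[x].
(x + 2)^2

The Jordan structure of A has elementary divisors (x + 2)^2. Arranging the block sizes at each eigenvalue in decreasing order and taking row products gives the invariant factors.

Invariant factors (smallest first, each dividing the next): (x + 2)^2.

Check: the last factor (x + 2)^2 is the minimal polynomial, and the product (x + 2)^2 is the characteristic polynomial.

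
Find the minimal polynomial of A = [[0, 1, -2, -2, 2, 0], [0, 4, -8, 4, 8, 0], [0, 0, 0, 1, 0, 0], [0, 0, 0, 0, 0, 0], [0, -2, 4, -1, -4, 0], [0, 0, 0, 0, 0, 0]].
The characteristic polynomial factors as x^6. The minimal polynomial is ∏(x - λ)^{k_λ} where k_λ is the size of the largest Jordan block at λ.

For λ = 0: rank(A) = 2, and the largest Jordan block has size 2 (the smallest k with rank(A^k) = rank(A^(k+1))).

So m_A(x) = x^2.

m_A(x) = x^2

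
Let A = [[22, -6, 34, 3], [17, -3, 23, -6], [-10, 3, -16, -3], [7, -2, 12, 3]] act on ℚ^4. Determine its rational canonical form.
R = [[0, -3, 0, 0], [1, 3, 0, 0], [0, 0, 0, -3], [0, 0, 1, 3]]

The invariant factors of A (the non-unit diagonal entries of the Smith normal form of xI - A over ℚ[x]) are x^2 - 3x + 3, x^2 - 3x + 3, each dividing the next. The characteristic polynomial is their product, (x^2 - 3x + 3)^2.

The rational canonical form is the block-diagonal matrix of companion matrices C(f_i):
R = [[0, -3, 0, 0], [1, 3, 0, 0], [0, 0, 0, -3], [0, 0, 1, 3]].

Note the characteristic polynomial does not split into linear factors over ℚ, so A has no Jordan form over ℚ; the rational canonical form exists over any field.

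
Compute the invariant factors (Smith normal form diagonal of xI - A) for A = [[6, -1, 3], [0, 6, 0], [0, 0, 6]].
x - 6, (x - 6)^2

The Jordan structure of A has elementary divisors (x - 6)^2, (x - 6). Arranging the block sizes at each eigenvalue in decreasing order and taking row products gives the invariant factors.

Invariant factors (smallest first, each dividing the next): x - 6, (x - 6)^2.

Check: the last factor (x - 6)^2 is the minimal polynomial, and the product (x - 6)^3 is the characteristic polynomial.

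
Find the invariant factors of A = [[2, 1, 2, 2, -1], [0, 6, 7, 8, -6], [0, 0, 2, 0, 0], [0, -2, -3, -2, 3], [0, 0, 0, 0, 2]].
(x - 2)^2, (x - 2)^3

The Jordan structure of A has elementary divisors (x - 2)^3, (x - 2)^2. Arranging the block sizes at each eigenvalue in decreasing order and taking row products gives the invariant factors.

Invariant factors (smallest first, each dividing the next): (x - 2)^2, (x - 2)^3.

Check: the last factor (x - 2)^3 is the minimal polynomial, and the product (x - 2)^5 is the characteristic polynomial.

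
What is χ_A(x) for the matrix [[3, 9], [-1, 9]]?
χ_A(x) = (x - 6)^2

xI - A = [[x - 3, -9], [1, x - 9]].

Expanding det(xI - A) along the first row:
det(xI - A) = + (x - 3)·det([[x - 9]]) - (-9)·det([[1]]).

Evaluating gives χ_A(x) = x^2 - 12x + 36 = (x - 6)^2.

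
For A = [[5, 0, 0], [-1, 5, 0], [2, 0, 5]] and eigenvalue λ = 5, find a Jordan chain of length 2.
v_1 = [[-1, 2, -2]]^T, v_2 = [[0, 1, -2]]^T

We seek v_1 ∈ ker((A - 5I)^2) \ ker(A - 5I), then set v_{i+1} = (A - 5I) v_i.

One such chain is v_1 = [[-1, 2, -2]]^T, v_2 = [[0, 1, -2]]^T. Check: (A - 5I) v_2 = [[0, 0, 0]]^T = 0.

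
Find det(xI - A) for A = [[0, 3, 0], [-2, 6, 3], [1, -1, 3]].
χ_A(x) = (x - 3)^3

xI - A = [[x, -3, 0], [2, x - 6, -3], [-1, 1, x - 3]].

Expanding det(xI - A) along the first row:
det(xI - A) = + (x)·det([[x - 6, -3], [1, x - 3]]) - (-3)·det([[2, -3], [-1, x - 3]]) + (0)·det([[2, x - 6], [-1, 1]]).

Evaluating gives χ_A(x) = x^3 - 9x^2 + 27x - 27 = (x - 3)^3.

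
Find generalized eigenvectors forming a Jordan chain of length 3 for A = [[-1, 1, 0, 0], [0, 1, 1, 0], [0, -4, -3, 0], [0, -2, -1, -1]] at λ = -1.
v_1 = [[2, 0, 1, 0]]^T, v_2 = [[0, 1, -2, -1]]^T, v_3 = [[1, 0, 0, 0]]^T

We seek v_1 ∈ ker((A + I)^3) \ ker((A + I)^2), then set v_{i+1} = (A + I) v_i.

One such chain is v_1 = [[2, 0, 1, 0]]^T, v_2 = [[0, 1, -2, -1]]^T, v_3 = [[1, 0, 0, 0]]^T. Check: (A + I) v_3 = [[0, 0, 0, 0]]^T = 0.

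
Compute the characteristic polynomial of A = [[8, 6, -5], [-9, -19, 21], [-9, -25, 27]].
xI - A = [[x - 8, -6, 5], [9, x + 19, -21], [9, 25, x - 27]].

Expanding det(xI - A) along the first row:
det(xI - A) = + (x - 8)·det([[x + 19, -21], [25, x - 27]]) - (-6)·det([[9, -21], [9, x - 27]]) + (5)·det([[9, x + 19], [9, 25]]).

Evaluating gives χ_A(x) = x^3 - 16x^2 + 85x - 150 = (x - 6)(x - 5)^2.

χ_A(x) = (x - 6)(x - 5)^2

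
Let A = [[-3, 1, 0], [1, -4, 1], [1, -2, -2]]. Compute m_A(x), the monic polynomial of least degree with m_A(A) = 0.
The characteristic polynomial factors as (x + 3)^3. The minimal polynomial is ∏(x - λ)^{k_λ} where k_λ is the size of the largest Jordan block at λ.

For λ = -3: rank(A + 3I) = 2, and the largest Jordan block has size 3 (the smallest k with rank((A + 3I)^k) = rank((A + 3I)^(k+1))).

So m_A(x) = (x + 3)^3.

m_A(x) = (x + 3)^3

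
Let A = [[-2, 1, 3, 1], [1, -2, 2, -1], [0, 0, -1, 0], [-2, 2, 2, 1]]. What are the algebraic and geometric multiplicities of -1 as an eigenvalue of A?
algebraic multiplicity 4, geometric multiplicity 2

The characteristic polynomial is (x + 1)^4, so the factor x + 1 appears with exponent 4: the algebraic multiplicity is 4.

rank(A + I) = 2, so the eigenspace has dimension 4 - 2 = 2: the geometric multiplicity is 2.

Since 2 < 4, A is not diagonalizable.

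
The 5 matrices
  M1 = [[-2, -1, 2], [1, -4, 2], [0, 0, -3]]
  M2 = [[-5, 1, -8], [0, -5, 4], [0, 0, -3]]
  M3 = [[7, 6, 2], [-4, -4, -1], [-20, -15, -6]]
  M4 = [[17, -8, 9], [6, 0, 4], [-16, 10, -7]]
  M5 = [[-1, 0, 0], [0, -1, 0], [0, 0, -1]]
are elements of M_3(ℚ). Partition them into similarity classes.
5 classes: {M1}, {M2}, {M3}, {M4}, {M5}

Characteristic polynomials: χ_{M1} = (x + 3)^3, χ_{M2} = (x + 3)(x + 5)^2, χ_{M3} = (x + 1)^3, χ_{M4} = (x - 4)(x - 3)^2, χ_{M5} = (x + 1)^3.

{M1}: invariant factors x + 3, (x + 3)^2.

{M2}: invariant factors (x + 3)(x + 5)^2.

{M3}: invariant factors x + 1, (x + 1)^2.

{M4}: invariant factors (x - 4)(x - 3)^2.

{M5}: invariant factors x + 1, x + 1, x + 1.

Matrices are similar if and only if their invariant-factor lists agree; the partition into similarity classes is {M1}, {M2}, {M3}, {M4}, {M5}.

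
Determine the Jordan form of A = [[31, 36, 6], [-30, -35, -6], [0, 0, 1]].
The characteristic polynomial is det(xI - A) = (x - 1)^2(x + 5), so the eigenvalues are -5 (algebraic multiplicity 1), 1 (algebraic multiplicity 2).

For λ = -5: algebraic multiplicity 1 gives one 1×1 block.

For λ = 1: rank(A - I) = 1. The eigenspace has dimension 3 - 1 = 2, so there are 2 Jordan blocks; the rank sequence gives block sizes [1, 1].

Assembling the blocks gives the Jordan form J above.

J = [[-5, 0, 0], [0, 1, 0], [0, 0, 1]]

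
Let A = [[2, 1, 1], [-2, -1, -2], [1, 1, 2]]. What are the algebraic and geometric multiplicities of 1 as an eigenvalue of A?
algebraic multiplicity 3, geometric multiplicity 2

The characteristic polynomial is (x - 1)^3, so the factor x - 1 appears with exponent 3: the algebraic multiplicity is 3.

rank(A - I) = 1, so the eigenspace has dimension 3 - 1 = 2: the geometric multiplicity is 2.

Since 2 < 3, A is not diagonalizable.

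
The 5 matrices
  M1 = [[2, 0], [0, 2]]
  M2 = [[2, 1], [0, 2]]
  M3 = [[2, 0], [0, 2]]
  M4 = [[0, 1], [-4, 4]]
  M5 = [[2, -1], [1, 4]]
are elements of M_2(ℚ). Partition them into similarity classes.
Characteristic polynomials: χ_{M1} = (x - 2)^2, χ_{M2} = (x - 2)^2, χ_{M3} = (x - 2)^2, χ_{M4} = (x - 2)^2, χ_{M5} = (x - 3)^2.

{M1, M3}: invariant factors x - 2, x - 2.

{M2, M4}: invariant factors (x - 2)^2.

{M5}: invariant factors (x - 3)^2.

Matrices are similar if and only if their invariant-factor lists agree; the partition into similarity classes is {M1, M3}, {M2, M4}, {M5}.

3 classes: {M1, M3}, {M2, M4}, {M5}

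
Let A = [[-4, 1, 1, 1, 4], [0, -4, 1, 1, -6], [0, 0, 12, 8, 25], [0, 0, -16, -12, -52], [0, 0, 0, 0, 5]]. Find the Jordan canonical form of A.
The characteristic polynomial is det(xI - A) = (x - 5)(x - 4)(x + 4)^3, so the eigenvalues are -4 (algebraic multiplicity 3), 4 (algebraic multiplicity 1), 5 (algebraic multiplicity 1).

For λ = -4: rank(A + 4I) = 4, rank((A + 4I)^2) = 3, rank((A + 4I)^3) = 2. The eigenspace has dimension 5 - 4 = 1, so there is 1 Jordan block; the rank sequence gives block sizes [3].

For λ = 4: algebraic multiplicity 1 gives one 1×1 block.

For λ = 5: algebraic multiplicity 1 gives one 1×1 block.

Assembling the blocks gives the Jordan form J above.

J = [[-4, 1, 0, 0, 0], [0, -4, 1, 0, 0], [0, 0, -4, 0, 0], [0, 0, 0, 4, 0], [0, 0, 0, 0, 5]]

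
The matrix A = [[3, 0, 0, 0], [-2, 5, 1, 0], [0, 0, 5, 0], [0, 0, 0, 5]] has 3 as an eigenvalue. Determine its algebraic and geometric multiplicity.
algebraic multiplicity 1, geometric multiplicity 1

The characteristic polynomial is (x - 5)^3(x - 3), so the factor x - 3 appears with exponent 1: the algebraic multiplicity is 1.

rank(A - 3I) = 3, so the eigenspace has dimension 4 - 3 = 1: the geometric multiplicity is 1.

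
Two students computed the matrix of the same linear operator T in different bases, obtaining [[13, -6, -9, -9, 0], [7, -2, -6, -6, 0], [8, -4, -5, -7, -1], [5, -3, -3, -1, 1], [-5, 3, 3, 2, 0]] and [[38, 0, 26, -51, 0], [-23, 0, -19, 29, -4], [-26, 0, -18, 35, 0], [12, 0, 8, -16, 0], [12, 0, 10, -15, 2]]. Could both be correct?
No.

trace(A) = 5 but trace(B) = 6. The trace is a similarity invariant, so A and B are not similar.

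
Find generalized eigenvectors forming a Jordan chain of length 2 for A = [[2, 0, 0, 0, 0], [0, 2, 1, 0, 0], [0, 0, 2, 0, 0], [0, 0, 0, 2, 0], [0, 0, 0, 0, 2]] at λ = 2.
We seek v_1 ∈ ker((A - 2I)^2) \ ker(A - 2I), then set v_{i+1} = (A - 2I) v_i.

One such chain is v_1 = [[-1, 1, 1, 0, 0]]^T, v_2 = [[0, 1, 0, 0, 0]]^T. Check: (A - 2I) v_2 = [[0, 0, 0, 0, 0]]^T = 0.

v_1 = [[-1, 1, 1, 0, 0]]^T, v_2 = [[0, 1, 0, 0, 0]]^T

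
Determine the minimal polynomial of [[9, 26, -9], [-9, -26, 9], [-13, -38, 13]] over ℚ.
m_A(x) = x(x + 2)^2

The characteristic polynomial factors as x(x + 2)^2. The minimal polynomial is ∏(x - λ)^{k_λ} where k_λ is the size of the largest Jordan block at λ.

For λ = -2: rank(A + 2I) = 2, and the largest Jordan block has size 2 (the smallest k with rank((A + 2I)^k) = rank((A + 2I)^(k+1))).
For λ = 0: rank(A) = 2, and the largest Jordan block has size 1 (the smallest k with rank(A^k) = rank(A^(k+1))).

So m_A(x) = x(x + 2)^2.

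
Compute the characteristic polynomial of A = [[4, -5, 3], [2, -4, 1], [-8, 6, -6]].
xI - A = [[x - 4, 5, -3], [-2, x + 4, -1], [8, -6, x + 6]].

Expanding det(xI - A) along the first row:
det(xI - A) = + (x - 4)·det([[x + 4, -1], [-6, x + 6]]) - (5)·det([[-2, -1], [8, x + 6]]) + (-3)·det([[-2, x + 4], [8, -6]]).

Evaluating gives χ_A(x) = x^3 + 6x^2 + 12x + 8 = (x + 2)^3.

χ_A(x) = (x + 2)^3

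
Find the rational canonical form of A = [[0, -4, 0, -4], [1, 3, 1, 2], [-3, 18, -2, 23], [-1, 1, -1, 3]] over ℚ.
The invariant factors of A (the non-unit diagonal entries of the Smith normal form of xI - A over ℚ[x]) are (x^2 - 2x - 2)^2, each dividing the next. The characteristic polynomial is their product, (x^2 - 2x - 2)^2.

The rational canonical form is the block-diagonal matrix of companion matrices C(f_i):
R = [[0, 0, 0, -4], [1, 0, 0, -8], [0, 1, 0, 0], [0, 0, 1, 4]].

Note the characteristic polynomial does not split into linear factors over ℚ, so A has no Jordan form over ℚ; the rational canonical form exists over any field.

R = [[0, 0, 0, -4], [1, 0, 0, -8], [0, 1, 0, 0], [0, 0, 1, 4]]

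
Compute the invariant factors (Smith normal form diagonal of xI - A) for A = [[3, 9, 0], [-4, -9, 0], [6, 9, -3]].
x + 3, (x + 3)^2

The Jordan structure of A has elementary divisors (x + 3)^2, (x + 3). Arranging the block sizes at each eigenvalue in decreasing order and taking row products gives the invariant factors.

Invariant factors (smallest first, each dividing the next): x + 3, (x + 3)^2.

Check: the last factor (x + 3)^2 is the minimal polynomial, and the product (x + 3)^3 is the characteristic polynomial.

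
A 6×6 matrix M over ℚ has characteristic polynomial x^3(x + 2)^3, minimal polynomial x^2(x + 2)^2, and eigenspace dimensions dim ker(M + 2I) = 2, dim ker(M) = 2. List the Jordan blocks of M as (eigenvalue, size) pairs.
λ = -2: algebraic multiplicity 3 (exponent in χ_M), largest block size 2 (exponent in m_M), 2 blocks (geometric multiplicity). These force block sizes [2, 1].
λ = 0: algebraic multiplicity 3 (exponent in χ_M), largest block size 2 (exponent in m_M), 2 blocks (geometric multiplicity). These force block sizes [2, 1].

Jordan blocks: (-2, 2), (-2, 1), (0, 2), (0, 1)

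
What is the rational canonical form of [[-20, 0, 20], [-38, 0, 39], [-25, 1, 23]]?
The invariant factors of A (the non-unit diagonal entries of the Smith normal form of xI - A over ℚ[x]) are (x - 4)(x^2 + x + 5), each dividing the next. The characteristic polynomial is their product, (x - 4)(x^2 + x + 5).

The rational canonical form is the block-diagonal matrix of companion matrices C(f_i):
R = [[0, 0, 20], [1, 0, -1], [0, 1, 3]].

Note the characteristic polynomial does not split into linear factors over ℚ, so A has no Jordan form over ℚ; the rational canonical form exists over any field.

R = [[0, 0, 20], [1, 0, -1], [0, 1, 3]]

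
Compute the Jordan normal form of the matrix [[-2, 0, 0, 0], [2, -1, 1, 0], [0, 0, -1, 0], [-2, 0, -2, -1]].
J = [[-2, 0, 0, 0], [0, -1, 1, 0], [0, 0, -1, 0], [0, 0, 0, -1]]

The characteristic polynomial is det(xI - A) = (x + 1)^3(x + 2), so the eigenvalues are -2 (algebraic multiplicity 1), -1 (algebraic multiplicity 3).

For λ = -2: algebraic multiplicity 1 gives one 1×1 block.

For λ = -1: rank(A + I) = 2, rank((A + I)^2) = 1. The eigenspace has dimension 4 - 2 = 2, so there are 2 Jordan blocks; the rank sequence gives block sizes [2, 1].

Assembling the blocks gives the Jordan form J above.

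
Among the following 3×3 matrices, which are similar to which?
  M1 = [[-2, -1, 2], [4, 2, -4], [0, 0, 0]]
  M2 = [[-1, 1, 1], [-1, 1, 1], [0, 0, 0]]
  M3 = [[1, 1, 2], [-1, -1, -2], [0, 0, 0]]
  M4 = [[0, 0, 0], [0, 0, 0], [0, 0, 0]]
Characteristic polynomials: χ_{M1} = x^3, χ_{M2} = x^3, χ_{M3} = x^3, χ_{M4} = x^3.

{M1, M2, M3}: invariant factors x, x^2.

{M4}: invariant factors x, x, x.

Matrices are similar if and only if their invariant-factor lists agree; the partition into similarity classes is {M1, M2, M3}, {M4}.

2 classes: {M1, M2, M3}, {M4}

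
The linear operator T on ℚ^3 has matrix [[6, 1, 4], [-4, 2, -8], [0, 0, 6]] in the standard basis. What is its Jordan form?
The characteristic polynomial is det(xI - A) = (x - 6)(x - 4)^2, so the eigenvalues are 4 (algebraic multiplicity 2), 6 (algebraic multiplicity 1).

For λ = 4: rank(A - 4I) = 2, rank((A - 4I)^2) = 1. The eigenspace has dimension 3 - 2 = 1, so there is 1 Jordan block; the rank sequence gives block sizes [2].

For λ = 6: algebraic multiplicity 1 gives one 1×1 block.

Assembling the blocks gives the Jordan form J above.

J = [[4, 1, 0], [0, 4, 0], [0, 0, 6]]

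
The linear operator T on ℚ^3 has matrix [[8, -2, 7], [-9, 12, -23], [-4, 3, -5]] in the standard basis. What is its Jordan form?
The characteristic polynomial is det(xI - A) = (x - 5)^3, so the eigenvalues are 5 (algebraic multiplicity 3).

For λ = 5: rank(A - 5I) = 2, rank((A - 5I)^2) = 1, rank((A - 5I)^3) = 0. The eigenspace has dimension 3 - 2 = 1, so there is 1 Jordan block; the rank sequence gives block sizes [3].

Assembling the blocks gives the Jordan form J above.

J = [[5, 1, 0], [0, 5, 1], [0, 0, 5]]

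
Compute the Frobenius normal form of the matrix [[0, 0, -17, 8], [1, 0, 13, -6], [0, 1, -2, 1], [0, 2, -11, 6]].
The invariant factors of A (the non-unit diagonal entries of the Smith normal form of xI - A over ℚ[x]) are (x - 4)(x^3 - 2x + 3), each dividing the next. The characteristic polynomial is their product, (x - 4)(x^3 - 2x + 3).

The rational canonical form is the block-diagonal matrix of companion matrices C(f_i):
R = [[0, 0, 0, 12], [1, 0, 0, -11], [0, 1, 0, 2], [0, 0, 1, 4]].

Note the characteristic polynomial does not split into linear factors over ℚ, so A has no Jordan form over ℚ; the rational canonical form exists over any field.

R = [[0, 0, 0, 12], [1, 0, 0, -11], [0, 1, 0, 2], [0, 0, 1, 4]]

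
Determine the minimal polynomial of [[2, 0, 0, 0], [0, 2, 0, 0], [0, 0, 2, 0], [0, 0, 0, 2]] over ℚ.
The characteristic polynomial factors as (x - 2)^4. The minimal polynomial is ∏(x - λ)^{k_λ} where k_λ is the size of the largest Jordan block at λ.

For λ = 2: rank(A - 2I) = 0, and the largest Jordan block has size 1 (the smallest k with rank((A - 2I)^k) = rank((A - 2I)^(k+1))).

So m_A(x) = x - 2.

m_A(x) = x - 2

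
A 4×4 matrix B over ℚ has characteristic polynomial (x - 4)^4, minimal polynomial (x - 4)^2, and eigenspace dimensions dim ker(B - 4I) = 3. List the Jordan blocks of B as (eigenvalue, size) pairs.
λ = 4: algebraic multiplicity 4 (exponent in χ_B), largest block size 2 (exponent in m_B), 3 blocks (geometric multiplicity). These force block sizes [2, 1, 1].

Jordan blocks: (4, 2), (4, 1), (4, 1)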